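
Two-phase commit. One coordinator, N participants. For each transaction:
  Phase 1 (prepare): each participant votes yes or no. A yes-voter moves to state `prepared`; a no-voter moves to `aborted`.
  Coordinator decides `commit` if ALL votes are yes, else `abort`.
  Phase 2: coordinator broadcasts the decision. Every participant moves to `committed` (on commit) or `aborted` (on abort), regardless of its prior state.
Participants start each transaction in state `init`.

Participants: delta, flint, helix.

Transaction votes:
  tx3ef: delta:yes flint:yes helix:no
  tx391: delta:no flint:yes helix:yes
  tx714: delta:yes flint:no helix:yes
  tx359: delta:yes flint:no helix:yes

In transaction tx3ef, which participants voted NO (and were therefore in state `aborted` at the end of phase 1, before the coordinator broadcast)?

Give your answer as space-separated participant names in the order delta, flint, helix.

Txn tx3ef phase 1: delta yes -> prepared; flint yes -> prepared; helix no -> aborted

Answer: helix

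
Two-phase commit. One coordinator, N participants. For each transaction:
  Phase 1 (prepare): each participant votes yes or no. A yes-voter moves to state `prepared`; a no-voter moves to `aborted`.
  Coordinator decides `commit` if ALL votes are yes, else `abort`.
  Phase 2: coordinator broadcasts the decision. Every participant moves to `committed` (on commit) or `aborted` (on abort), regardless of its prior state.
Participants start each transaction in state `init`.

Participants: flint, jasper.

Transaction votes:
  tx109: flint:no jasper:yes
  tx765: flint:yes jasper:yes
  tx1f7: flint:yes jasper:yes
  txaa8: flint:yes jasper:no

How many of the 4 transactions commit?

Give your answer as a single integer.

tx109: no from flint -> abort (commits=0)
tx765: all yes -> commit (commits=1)
tx1f7: all yes -> commit (commits=2)
txaa8: no from jasper -> abort (commits=2)

Answer: 2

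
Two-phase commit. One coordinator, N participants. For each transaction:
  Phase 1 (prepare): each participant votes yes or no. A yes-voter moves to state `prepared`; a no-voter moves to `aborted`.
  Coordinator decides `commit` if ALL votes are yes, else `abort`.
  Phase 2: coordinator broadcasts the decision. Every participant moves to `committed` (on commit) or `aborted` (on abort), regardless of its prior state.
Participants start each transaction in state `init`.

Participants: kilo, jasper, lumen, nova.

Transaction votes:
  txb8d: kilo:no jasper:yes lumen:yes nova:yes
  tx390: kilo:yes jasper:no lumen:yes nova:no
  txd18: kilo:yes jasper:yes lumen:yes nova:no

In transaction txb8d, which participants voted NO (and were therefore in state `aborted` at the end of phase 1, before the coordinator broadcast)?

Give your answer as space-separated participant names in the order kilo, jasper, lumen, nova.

Txn txb8d phase 1: kilo no -> aborted; jasper yes -> prepared; lumen yes -> prepared; nova yes -> prepared

Answer: kilo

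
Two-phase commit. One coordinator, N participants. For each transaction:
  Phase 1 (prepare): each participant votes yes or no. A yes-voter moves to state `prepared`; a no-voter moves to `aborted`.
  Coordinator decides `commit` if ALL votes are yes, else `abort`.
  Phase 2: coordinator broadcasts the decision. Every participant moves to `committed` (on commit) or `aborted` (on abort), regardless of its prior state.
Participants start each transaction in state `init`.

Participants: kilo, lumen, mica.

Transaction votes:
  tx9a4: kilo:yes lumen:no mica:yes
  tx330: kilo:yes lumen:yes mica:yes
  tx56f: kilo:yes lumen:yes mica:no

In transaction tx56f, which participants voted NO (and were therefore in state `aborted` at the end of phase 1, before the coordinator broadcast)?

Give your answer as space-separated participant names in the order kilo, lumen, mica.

Txn tx56f phase 1: kilo yes -> prepared; lumen yes -> prepared; mica no -> aborted

Answer: mica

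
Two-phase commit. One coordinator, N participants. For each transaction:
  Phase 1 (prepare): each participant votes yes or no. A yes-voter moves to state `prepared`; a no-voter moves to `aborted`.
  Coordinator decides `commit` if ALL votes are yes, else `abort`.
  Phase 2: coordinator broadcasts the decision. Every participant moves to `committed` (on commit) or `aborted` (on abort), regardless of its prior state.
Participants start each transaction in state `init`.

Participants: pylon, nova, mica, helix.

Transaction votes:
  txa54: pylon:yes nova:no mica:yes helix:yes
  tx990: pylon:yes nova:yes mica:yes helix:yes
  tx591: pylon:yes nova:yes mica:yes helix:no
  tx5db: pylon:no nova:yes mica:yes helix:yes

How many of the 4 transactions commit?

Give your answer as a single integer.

Answer: 1

Derivation:
txa54: no from nova -> abort (commits=0)
tx990: all yes -> commit (commits=1)
tx591: no from helix -> abort (commits=1)
tx5db: no from pylon -> abort (commits=1)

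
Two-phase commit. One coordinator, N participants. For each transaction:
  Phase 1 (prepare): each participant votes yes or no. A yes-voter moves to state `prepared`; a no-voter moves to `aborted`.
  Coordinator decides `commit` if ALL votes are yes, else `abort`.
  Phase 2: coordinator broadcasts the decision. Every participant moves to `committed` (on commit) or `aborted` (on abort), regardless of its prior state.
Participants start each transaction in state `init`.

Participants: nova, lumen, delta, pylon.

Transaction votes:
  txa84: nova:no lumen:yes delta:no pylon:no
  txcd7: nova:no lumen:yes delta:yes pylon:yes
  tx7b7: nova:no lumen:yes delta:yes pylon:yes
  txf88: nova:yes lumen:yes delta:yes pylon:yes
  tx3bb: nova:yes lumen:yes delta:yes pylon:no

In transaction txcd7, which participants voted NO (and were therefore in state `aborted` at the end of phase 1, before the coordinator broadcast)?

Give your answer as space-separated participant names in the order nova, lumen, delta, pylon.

Txn txcd7 phase 1: nova no -> aborted; lumen yes -> prepared; delta yes -> prepared; pylon yes -> prepared

Answer: nova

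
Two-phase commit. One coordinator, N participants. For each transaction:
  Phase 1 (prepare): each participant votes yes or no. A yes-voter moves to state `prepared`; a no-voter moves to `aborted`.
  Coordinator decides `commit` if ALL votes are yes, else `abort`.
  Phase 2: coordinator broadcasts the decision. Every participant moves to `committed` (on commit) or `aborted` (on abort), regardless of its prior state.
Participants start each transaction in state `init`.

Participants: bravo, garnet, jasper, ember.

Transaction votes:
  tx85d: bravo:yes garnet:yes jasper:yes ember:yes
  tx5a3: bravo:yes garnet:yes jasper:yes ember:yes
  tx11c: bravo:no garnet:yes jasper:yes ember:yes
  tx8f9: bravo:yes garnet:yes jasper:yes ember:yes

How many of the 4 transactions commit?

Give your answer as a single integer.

Answer: 3

Derivation:
tx85d: all yes -> commit (commits=1)
tx5a3: all yes -> commit (commits=2)
tx11c: no from bravo -> abort (commits=2)
tx8f9: all yes -> commit (commits=3)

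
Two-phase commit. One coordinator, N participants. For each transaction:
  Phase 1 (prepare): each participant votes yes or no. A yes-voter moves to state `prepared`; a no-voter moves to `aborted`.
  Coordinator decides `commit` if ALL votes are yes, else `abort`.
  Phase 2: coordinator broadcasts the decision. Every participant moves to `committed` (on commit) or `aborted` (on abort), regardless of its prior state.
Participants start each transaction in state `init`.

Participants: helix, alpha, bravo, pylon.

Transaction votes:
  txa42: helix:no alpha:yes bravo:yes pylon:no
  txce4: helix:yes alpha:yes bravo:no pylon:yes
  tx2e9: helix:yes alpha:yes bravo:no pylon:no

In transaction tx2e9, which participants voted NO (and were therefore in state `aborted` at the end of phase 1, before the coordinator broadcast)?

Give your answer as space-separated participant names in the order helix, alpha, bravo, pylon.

Answer: bravo pylon

Derivation:
Txn tx2e9 phase 1: helix yes -> prepared; alpha yes -> prepared; bravo no -> aborted; pylon no -> aborted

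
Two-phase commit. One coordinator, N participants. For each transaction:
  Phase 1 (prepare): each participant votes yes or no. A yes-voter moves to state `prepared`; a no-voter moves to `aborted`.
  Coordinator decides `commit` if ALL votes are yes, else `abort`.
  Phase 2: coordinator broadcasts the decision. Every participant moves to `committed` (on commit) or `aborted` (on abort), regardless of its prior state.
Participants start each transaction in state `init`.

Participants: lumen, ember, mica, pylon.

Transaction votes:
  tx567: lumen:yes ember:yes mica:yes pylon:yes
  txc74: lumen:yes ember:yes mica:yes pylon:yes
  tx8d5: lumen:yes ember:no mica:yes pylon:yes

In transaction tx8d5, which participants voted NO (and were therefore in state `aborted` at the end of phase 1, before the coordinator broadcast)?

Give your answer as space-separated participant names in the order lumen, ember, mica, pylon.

Answer: ember

Derivation:
Txn tx8d5 phase 1: lumen yes -> prepared; ember no -> aborted; mica yes -> prepared; pylon yes -> prepared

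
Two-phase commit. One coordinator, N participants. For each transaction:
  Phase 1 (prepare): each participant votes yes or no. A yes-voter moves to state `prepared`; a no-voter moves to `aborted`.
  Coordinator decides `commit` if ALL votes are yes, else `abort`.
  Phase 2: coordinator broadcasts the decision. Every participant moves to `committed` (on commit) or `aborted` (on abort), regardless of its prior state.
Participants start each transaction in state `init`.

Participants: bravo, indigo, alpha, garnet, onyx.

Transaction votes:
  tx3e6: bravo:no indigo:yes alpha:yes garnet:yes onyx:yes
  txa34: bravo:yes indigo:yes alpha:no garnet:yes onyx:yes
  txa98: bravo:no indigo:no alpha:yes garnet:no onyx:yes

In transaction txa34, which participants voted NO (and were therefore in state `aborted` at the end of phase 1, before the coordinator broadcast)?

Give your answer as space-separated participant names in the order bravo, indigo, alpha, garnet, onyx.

Answer: alpha

Derivation:
Txn txa34 phase 1: bravo yes -> prepared; indigo yes -> prepared; alpha no -> aborted; garnet yes -> prepared; onyx yes -> prepared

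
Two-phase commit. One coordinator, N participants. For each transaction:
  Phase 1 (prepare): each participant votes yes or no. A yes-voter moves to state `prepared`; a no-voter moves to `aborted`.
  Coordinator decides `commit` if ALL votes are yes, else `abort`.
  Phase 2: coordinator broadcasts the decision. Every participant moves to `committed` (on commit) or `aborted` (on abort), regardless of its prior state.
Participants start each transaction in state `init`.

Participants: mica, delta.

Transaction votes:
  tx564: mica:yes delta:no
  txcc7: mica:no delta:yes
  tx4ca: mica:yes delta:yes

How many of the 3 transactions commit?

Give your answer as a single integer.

Answer: 1

Derivation:
tx564: no from delta -> abort (commits=0)
txcc7: no from mica -> abort (commits=0)
tx4ca: all yes -> commit (commits=1)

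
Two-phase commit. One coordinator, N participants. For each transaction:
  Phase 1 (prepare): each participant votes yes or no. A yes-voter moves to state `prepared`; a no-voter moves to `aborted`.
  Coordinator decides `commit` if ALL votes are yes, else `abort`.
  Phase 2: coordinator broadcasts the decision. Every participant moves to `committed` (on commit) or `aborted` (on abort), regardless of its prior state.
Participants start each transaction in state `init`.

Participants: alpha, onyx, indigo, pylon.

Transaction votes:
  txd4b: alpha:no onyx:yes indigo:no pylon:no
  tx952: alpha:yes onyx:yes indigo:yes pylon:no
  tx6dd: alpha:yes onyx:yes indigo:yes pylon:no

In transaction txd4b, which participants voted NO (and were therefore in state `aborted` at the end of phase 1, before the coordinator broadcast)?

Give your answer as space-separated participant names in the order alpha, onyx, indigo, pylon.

Answer: alpha indigo pylon

Derivation:
Txn txd4b phase 1: alpha no -> aborted; onyx yes -> prepared; indigo no -> aborted; pylon no -> aborted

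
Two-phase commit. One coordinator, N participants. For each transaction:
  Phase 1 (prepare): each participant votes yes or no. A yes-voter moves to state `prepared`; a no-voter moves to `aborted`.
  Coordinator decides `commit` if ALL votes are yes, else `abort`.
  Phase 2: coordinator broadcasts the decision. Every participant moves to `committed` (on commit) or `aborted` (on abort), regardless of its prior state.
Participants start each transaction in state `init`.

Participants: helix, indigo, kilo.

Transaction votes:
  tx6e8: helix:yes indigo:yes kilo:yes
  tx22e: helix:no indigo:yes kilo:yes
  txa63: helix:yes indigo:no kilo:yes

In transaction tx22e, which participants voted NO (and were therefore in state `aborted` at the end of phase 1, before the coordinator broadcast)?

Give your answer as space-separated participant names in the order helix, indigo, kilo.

Answer: helix

Derivation:
Txn tx22e phase 1: helix no -> aborted; indigo yes -> prepared; kilo yes -> prepared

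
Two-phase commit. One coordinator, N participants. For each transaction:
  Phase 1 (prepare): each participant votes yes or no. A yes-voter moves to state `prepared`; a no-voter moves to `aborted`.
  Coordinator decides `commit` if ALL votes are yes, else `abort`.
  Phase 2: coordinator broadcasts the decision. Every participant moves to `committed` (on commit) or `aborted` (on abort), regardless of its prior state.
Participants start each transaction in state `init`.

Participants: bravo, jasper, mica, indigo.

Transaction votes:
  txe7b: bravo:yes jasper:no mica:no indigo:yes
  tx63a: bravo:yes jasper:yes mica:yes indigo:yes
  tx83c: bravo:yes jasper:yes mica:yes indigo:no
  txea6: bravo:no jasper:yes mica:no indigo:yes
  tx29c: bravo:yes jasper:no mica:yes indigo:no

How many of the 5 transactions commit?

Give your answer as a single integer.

Answer: 1

Derivation:
txe7b: no from jasper, mica -> abort (commits=0)
tx63a: all yes -> commit (commits=1)
tx83c: no from indigo -> abort (commits=1)
txea6: no from bravo, mica -> abort (commits=1)
tx29c: no from jasper, indigo -> abort (commits=1)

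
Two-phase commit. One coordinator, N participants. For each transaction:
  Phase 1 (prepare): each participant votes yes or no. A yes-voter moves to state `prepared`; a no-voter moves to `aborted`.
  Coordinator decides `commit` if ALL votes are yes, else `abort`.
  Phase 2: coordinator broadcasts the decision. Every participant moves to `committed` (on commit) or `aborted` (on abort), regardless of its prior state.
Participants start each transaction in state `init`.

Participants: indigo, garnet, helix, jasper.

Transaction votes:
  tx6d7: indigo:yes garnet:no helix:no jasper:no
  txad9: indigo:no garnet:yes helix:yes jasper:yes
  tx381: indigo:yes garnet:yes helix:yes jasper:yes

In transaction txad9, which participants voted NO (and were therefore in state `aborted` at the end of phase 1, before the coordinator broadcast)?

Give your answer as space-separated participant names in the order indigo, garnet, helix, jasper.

Txn txad9 phase 1: indigo no -> aborted; garnet yes -> prepared; helix yes -> prepared; jasper yes -> prepared

Answer: indigo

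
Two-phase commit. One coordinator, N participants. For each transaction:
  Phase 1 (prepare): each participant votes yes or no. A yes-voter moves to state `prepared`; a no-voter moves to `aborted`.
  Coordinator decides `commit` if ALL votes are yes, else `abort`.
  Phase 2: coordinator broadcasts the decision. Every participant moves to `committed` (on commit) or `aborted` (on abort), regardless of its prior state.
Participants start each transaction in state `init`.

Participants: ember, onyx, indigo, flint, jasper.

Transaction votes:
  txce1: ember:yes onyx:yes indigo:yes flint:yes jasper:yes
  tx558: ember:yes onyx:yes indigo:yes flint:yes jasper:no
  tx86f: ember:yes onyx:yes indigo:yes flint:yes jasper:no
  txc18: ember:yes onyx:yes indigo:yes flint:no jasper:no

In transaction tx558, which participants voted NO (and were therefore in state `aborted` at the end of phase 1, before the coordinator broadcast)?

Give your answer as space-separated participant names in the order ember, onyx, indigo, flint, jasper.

Answer: jasper

Derivation:
Txn tx558 phase 1: ember yes -> prepared; onyx yes -> prepared; indigo yes -> prepared; flint yes -> prepared; jasper no -> aborted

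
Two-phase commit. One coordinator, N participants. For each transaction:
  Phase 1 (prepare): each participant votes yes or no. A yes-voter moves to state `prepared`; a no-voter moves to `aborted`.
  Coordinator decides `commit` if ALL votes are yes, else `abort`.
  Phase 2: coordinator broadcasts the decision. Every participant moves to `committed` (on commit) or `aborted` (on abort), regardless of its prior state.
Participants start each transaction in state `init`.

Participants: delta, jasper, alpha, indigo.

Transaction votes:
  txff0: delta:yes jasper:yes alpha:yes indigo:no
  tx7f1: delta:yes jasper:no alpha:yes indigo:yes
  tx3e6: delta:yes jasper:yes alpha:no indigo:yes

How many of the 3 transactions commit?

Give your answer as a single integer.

txff0: no from indigo -> abort (commits=0)
tx7f1: no from jasper -> abort (commits=0)
tx3e6: no from alpha -> abort (commits=0)

Answer: 0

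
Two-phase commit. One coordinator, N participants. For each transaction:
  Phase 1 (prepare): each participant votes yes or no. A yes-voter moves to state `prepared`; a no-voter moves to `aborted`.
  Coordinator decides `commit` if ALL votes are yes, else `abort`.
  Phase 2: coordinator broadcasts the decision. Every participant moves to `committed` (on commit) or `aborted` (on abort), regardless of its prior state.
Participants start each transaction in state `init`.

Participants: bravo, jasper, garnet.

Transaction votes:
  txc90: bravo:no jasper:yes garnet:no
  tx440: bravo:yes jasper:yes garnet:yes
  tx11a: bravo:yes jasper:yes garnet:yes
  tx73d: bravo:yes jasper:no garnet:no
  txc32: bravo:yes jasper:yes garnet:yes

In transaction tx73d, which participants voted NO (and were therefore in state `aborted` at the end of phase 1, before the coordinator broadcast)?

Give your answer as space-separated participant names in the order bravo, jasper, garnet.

Txn tx73d phase 1: bravo yes -> prepared; jasper no -> aborted; garnet no -> aborted

Answer: jasper garnet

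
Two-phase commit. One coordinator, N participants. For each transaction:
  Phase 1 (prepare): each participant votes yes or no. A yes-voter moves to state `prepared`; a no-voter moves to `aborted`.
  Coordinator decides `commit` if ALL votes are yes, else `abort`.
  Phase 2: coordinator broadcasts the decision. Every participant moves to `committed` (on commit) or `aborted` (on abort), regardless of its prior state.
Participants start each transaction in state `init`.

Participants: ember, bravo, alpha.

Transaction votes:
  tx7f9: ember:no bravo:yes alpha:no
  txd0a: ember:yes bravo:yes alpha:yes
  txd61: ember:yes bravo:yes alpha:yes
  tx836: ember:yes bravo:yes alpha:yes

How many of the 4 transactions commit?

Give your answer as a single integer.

tx7f9: no from ember, alpha -> abort (commits=0)
txd0a: all yes -> commit (commits=1)
txd61: all yes -> commit (commits=2)
tx836: all yes -> commit (commits=3)

Answer: 3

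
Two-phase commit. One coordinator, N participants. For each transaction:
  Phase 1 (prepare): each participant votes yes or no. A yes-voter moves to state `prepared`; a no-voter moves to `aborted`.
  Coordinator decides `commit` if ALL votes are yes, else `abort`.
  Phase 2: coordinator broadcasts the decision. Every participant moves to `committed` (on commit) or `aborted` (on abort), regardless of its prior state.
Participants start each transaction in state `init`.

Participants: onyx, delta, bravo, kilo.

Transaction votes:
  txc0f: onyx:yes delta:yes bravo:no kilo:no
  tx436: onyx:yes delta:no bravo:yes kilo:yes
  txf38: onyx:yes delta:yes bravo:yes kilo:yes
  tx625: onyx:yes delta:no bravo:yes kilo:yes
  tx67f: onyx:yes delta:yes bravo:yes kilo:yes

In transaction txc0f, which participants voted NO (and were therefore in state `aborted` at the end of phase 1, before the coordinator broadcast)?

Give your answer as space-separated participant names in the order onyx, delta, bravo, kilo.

Txn txc0f phase 1: onyx yes -> prepared; delta yes -> prepared; bravo no -> aborted; kilo no -> aborted

Answer: bravo kilo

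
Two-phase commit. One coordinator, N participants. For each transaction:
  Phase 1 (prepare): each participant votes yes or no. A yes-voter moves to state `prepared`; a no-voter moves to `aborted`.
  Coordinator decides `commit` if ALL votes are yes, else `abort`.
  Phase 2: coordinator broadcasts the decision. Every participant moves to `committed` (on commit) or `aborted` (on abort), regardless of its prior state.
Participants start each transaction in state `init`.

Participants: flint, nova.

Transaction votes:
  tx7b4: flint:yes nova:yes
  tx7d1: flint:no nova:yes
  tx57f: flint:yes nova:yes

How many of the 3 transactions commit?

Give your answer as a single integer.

Answer: 2

Derivation:
tx7b4: all yes -> commit (commits=1)
tx7d1: no from flint -> abort (commits=1)
tx57f: all yes -> commit (commits=2)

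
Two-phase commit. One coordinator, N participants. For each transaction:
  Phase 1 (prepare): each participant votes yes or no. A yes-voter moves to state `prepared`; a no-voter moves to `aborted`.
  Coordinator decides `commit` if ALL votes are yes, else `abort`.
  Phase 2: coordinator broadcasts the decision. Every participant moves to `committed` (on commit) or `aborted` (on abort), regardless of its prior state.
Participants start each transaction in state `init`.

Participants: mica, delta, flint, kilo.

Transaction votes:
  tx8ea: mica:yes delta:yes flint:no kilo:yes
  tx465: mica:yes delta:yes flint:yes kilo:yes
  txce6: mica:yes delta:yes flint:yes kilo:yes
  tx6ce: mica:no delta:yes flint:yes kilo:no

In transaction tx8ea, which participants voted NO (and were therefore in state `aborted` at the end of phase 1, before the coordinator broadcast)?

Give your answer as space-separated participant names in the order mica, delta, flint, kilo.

Txn tx8ea phase 1: mica yes -> prepared; delta yes -> prepared; flint no -> aborted; kilo yes -> prepared

Answer: flint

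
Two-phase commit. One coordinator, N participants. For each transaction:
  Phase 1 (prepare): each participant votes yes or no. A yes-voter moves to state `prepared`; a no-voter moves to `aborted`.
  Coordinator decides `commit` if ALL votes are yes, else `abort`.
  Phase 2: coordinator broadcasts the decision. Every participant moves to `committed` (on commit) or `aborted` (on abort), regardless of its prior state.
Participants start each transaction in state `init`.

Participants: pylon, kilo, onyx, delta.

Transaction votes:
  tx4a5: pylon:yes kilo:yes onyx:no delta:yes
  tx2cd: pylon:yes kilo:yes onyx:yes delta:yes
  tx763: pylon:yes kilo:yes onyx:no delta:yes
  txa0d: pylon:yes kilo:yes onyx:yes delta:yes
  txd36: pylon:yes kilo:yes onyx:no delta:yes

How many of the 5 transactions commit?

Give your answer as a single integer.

tx4a5: no from onyx -> abort (commits=0)
tx2cd: all yes -> commit (commits=1)
tx763: no from onyx -> abort (commits=1)
txa0d: all yes -> commit (commits=2)
txd36: no from onyx -> abort (commits=2)

Answer: 2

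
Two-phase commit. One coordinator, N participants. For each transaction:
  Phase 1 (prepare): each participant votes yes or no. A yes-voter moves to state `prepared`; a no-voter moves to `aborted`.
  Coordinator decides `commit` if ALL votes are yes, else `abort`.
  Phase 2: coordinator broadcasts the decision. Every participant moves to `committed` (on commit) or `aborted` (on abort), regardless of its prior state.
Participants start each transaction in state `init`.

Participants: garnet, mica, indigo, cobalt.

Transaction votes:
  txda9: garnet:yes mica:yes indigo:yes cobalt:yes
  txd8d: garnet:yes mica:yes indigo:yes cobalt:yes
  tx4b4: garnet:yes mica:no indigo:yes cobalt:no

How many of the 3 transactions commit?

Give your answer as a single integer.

txda9: all yes -> commit (commits=1)
txd8d: all yes -> commit (commits=2)
tx4b4: no from mica, cobalt -> abort (commits=2)

Answer: 2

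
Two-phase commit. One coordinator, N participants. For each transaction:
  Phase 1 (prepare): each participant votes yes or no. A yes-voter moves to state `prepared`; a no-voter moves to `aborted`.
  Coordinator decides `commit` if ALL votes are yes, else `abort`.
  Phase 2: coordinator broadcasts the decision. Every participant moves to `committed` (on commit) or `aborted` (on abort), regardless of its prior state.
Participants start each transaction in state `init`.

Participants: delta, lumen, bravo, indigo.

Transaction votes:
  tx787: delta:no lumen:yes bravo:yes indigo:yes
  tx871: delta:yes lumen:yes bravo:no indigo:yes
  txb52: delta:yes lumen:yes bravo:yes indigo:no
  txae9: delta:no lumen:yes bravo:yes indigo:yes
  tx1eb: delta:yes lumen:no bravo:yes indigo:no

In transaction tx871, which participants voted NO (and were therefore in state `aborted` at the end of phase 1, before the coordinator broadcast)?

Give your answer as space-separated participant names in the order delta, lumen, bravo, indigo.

Answer: bravo

Derivation:
Txn tx871 phase 1: delta yes -> prepared; lumen yes -> prepared; bravo no -> aborted; indigo yes -> prepared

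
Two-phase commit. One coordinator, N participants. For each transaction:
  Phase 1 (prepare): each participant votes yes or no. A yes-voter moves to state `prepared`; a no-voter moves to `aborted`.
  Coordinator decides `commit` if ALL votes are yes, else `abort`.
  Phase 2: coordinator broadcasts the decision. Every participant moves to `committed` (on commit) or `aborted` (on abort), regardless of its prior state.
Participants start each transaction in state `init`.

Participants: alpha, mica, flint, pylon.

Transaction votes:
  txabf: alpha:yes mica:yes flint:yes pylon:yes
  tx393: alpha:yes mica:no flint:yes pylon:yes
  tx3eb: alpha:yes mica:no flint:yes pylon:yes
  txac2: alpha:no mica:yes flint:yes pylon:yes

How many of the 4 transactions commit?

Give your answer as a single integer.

txabf: all yes -> commit (commits=1)
tx393: no from mica -> abort (commits=1)
tx3eb: no from mica -> abort (commits=1)
txac2: no from alpha -> abort (commits=1)

Answer: 1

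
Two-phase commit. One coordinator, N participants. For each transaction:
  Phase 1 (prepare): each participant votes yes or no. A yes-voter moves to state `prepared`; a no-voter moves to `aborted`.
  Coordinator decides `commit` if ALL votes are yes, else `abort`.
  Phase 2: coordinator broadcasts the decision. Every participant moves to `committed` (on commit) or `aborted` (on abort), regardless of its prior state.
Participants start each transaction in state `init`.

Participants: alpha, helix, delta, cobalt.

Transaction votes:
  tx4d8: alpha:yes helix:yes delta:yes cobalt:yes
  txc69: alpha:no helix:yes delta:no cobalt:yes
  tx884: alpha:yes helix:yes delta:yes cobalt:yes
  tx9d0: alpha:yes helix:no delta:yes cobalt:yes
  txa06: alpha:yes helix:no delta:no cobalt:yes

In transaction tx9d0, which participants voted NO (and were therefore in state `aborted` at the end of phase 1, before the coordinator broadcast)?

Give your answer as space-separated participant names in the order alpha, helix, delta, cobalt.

Answer: helix

Derivation:
Txn tx9d0 phase 1: alpha yes -> prepared; helix no -> aborted; delta yes -> prepared; cobalt yes -> prepared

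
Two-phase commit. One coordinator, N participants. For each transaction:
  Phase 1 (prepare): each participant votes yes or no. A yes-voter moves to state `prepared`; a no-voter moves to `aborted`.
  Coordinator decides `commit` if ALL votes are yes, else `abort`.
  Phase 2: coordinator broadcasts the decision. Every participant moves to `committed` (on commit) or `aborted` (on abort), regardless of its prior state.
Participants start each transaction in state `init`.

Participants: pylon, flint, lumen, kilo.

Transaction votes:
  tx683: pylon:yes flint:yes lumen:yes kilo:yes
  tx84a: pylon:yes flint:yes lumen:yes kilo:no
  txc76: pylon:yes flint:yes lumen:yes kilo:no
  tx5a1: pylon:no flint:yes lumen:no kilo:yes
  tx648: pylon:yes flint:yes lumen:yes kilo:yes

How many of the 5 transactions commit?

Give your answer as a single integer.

Answer: 2

Derivation:
tx683: all yes -> commit (commits=1)
tx84a: no from kilo -> abort (commits=1)
txc76: no from kilo -> abort (commits=1)
tx5a1: no from pylon, lumen -> abort (commits=1)
tx648: all yes -> commit (commits=2)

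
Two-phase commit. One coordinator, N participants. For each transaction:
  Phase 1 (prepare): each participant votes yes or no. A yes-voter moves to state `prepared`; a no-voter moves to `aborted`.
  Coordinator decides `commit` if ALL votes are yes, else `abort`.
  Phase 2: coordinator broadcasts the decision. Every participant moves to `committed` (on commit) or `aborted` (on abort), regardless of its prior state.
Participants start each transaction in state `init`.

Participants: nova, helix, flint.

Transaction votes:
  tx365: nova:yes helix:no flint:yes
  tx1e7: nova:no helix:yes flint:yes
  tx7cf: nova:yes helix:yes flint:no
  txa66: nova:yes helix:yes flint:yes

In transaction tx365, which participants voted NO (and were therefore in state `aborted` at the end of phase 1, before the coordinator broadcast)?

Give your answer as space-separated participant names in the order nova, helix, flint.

Answer: helix

Derivation:
Txn tx365 phase 1: nova yes -> prepared; helix no -> aborted; flint yes -> prepared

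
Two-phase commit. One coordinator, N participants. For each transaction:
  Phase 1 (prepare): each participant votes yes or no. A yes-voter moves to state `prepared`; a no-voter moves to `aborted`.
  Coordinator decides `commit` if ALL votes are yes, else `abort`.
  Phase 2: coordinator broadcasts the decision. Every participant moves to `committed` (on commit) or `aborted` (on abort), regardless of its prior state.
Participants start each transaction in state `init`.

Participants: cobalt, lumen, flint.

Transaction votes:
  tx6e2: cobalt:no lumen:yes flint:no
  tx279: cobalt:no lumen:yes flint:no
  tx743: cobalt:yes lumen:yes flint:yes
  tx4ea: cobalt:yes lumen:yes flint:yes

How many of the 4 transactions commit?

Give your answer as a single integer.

Answer: 2

Derivation:
tx6e2: no from cobalt, flint -> abort (commits=0)
tx279: no from cobalt, flint -> abort (commits=0)
tx743: all yes -> commit (commits=1)
tx4ea: all yes -> commit (commits=2)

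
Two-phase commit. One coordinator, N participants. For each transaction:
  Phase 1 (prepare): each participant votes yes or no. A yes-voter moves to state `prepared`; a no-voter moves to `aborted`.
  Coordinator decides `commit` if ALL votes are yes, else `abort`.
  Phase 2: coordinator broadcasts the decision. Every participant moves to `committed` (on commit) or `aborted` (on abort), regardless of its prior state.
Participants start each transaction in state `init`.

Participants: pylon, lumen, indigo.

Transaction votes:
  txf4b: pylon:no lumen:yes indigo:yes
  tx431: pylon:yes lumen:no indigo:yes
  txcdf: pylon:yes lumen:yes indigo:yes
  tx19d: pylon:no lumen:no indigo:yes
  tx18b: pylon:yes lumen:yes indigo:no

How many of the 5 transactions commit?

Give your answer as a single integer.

txf4b: no from pylon -> abort (commits=0)
tx431: no from lumen -> abort (commits=0)
txcdf: all yes -> commit (commits=1)
tx19d: no from pylon, lumen -> abort (commits=1)
tx18b: no from indigo -> abort (commits=1)

Answer: 1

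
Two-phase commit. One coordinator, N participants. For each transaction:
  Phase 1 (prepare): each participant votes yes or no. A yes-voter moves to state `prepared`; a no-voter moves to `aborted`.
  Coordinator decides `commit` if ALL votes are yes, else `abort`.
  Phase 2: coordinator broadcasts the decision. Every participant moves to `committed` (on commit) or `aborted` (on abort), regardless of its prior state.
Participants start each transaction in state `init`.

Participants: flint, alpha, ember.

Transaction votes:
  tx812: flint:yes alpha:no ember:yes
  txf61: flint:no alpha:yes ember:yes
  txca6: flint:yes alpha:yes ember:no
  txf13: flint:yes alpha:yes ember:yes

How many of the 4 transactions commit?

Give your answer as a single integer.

tx812: no from alpha -> abort (commits=0)
txf61: no from flint -> abort (commits=0)
txca6: no from ember -> abort (commits=0)
txf13: all yes -> commit (commits=1)

Answer: 1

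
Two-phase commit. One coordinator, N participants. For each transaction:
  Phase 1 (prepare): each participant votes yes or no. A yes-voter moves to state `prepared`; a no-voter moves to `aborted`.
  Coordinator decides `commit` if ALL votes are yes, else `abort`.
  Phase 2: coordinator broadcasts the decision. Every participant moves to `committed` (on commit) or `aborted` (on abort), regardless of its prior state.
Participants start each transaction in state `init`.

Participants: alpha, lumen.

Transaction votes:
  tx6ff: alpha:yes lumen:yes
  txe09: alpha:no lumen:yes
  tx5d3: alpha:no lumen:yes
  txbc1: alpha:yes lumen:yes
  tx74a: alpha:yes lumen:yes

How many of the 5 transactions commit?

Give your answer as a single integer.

tx6ff: all yes -> commit (commits=1)
txe09: no from alpha -> abort (commits=1)
tx5d3: no from alpha -> abort (commits=1)
txbc1: all yes -> commit (commits=2)
tx74a: all yes -> commit (commits=3)

Answer: 3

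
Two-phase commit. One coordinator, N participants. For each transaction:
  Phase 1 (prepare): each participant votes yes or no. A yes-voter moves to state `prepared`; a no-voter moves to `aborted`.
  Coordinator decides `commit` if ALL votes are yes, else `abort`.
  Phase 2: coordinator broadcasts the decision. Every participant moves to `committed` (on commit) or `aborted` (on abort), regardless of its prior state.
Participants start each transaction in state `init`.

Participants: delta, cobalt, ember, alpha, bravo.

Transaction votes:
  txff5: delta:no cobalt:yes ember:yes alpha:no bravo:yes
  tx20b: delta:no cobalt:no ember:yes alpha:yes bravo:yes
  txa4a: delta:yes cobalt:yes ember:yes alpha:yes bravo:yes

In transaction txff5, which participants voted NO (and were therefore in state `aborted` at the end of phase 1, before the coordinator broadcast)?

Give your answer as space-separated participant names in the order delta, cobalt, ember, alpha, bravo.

Txn txff5 phase 1: delta no -> aborted; cobalt yes -> prepared; ember yes -> prepared; alpha no -> aborted; bravo yes -> prepared

Answer: delta alpha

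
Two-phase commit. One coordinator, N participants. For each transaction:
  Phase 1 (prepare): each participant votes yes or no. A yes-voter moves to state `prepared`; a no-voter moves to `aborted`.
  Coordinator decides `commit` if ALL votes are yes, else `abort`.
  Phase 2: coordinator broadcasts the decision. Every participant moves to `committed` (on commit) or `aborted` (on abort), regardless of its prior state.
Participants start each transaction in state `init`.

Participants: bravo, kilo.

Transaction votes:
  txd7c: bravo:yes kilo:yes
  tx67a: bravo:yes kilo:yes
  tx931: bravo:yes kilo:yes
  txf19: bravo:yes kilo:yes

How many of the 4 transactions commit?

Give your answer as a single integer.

txd7c: all yes -> commit (commits=1)
tx67a: all yes -> commit (commits=2)
tx931: all yes -> commit (commits=3)
txf19: all yes -> commit (commits=4)

Answer: 4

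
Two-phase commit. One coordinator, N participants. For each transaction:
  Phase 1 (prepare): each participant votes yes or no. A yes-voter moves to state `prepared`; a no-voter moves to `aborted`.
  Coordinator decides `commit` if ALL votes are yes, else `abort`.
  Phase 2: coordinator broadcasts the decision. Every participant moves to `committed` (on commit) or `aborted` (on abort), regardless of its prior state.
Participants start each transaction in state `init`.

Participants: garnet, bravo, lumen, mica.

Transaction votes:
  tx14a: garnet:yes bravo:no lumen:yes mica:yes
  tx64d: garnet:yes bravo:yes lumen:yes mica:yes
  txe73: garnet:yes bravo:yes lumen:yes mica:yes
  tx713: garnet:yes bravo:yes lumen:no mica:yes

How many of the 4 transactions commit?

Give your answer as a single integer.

tx14a: no from bravo -> abort (commits=0)
tx64d: all yes -> commit (commits=1)
txe73: all yes -> commit (commits=2)
tx713: no from lumen -> abort (commits=2)

Answer: 2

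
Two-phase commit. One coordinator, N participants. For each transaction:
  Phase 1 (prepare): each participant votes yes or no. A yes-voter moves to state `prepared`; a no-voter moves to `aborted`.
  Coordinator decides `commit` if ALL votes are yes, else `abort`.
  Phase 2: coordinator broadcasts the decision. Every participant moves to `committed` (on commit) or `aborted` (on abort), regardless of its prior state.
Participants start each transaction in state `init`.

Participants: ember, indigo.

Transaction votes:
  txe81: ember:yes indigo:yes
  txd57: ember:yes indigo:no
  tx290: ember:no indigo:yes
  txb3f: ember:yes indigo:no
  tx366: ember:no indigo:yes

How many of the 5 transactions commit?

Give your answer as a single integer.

txe81: all yes -> commit (commits=1)
txd57: no from indigo -> abort (commits=1)
tx290: no from ember -> abort (commits=1)
txb3f: no from indigo -> abort (commits=1)
tx366: no from ember -> abort (commits=1)

Answer: 1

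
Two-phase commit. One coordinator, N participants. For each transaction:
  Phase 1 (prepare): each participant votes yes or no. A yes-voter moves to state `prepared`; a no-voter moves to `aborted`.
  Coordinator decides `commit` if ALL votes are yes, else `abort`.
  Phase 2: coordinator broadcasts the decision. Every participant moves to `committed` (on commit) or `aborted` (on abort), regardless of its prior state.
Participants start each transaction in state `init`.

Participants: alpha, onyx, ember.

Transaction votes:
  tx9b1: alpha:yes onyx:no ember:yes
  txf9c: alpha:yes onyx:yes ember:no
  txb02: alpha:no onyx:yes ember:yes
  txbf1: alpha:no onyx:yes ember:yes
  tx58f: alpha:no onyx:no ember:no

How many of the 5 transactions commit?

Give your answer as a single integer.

tx9b1: no from onyx -> abort (commits=0)
txf9c: no from ember -> abort (commits=0)
txb02: no from alpha -> abort (commits=0)
txbf1: no from alpha -> abort (commits=0)
tx58f: no from alpha, onyx, ember -> abort (commits=0)

Answer: 0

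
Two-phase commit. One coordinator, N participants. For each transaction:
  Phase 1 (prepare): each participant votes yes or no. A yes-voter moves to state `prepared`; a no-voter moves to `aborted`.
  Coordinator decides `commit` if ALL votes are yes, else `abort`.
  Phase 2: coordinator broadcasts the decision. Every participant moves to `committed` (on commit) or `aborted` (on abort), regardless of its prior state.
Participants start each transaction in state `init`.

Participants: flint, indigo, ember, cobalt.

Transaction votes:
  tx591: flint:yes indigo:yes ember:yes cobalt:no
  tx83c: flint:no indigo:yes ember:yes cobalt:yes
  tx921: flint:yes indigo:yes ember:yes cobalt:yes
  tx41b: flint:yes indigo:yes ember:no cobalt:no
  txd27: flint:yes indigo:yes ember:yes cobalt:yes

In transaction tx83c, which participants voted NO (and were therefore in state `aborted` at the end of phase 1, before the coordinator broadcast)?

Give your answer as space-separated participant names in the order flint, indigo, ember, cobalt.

Answer: flint

Derivation:
Txn tx83c phase 1: flint no -> aborted; indigo yes -> prepared; ember yes -> prepared; cobalt yes -> prepared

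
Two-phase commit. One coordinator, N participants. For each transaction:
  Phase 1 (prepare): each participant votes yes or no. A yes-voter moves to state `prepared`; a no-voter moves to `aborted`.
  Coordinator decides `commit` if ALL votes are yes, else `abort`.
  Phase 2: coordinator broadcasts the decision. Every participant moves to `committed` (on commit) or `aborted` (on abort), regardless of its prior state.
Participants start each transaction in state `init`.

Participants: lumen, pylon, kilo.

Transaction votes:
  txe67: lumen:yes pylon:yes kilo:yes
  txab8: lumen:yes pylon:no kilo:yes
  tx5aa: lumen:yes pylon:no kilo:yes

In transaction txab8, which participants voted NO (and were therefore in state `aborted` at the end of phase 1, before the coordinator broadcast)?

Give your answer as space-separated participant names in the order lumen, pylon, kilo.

Txn txab8 phase 1: lumen yes -> prepared; pylon no -> aborted; kilo yes -> prepared

Answer: pylon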